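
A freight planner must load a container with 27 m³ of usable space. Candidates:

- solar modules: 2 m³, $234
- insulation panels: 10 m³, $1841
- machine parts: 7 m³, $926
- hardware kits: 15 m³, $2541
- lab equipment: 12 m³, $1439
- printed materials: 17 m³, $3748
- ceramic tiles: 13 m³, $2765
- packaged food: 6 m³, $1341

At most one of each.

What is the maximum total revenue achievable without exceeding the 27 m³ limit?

5589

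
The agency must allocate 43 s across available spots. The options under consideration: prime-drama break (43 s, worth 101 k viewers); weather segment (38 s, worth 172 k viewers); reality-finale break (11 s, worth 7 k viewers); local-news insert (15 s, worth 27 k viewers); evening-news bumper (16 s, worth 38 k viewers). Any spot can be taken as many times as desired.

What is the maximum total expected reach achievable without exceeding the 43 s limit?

172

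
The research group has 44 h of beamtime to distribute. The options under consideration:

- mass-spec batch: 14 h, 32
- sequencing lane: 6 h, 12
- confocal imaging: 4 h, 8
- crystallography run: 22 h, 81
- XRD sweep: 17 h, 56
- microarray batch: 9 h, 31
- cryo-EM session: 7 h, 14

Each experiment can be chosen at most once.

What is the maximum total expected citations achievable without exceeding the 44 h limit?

Greedy by ratio would take sequencing lane + confocal imaging + crystallography run + microarray batch: 41 h used, total 132.
Replace sequencing lane and microarray batch with XRD sweep: the trade gains 13 net, giving 145 at 43 h.

145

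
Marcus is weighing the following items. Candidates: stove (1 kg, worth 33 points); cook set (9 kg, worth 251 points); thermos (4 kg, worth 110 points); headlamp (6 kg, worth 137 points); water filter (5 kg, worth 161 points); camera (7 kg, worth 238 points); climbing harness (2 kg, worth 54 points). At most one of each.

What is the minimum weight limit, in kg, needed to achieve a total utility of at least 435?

Need the lightest bundle worth ≥ 435.
stove + thermos + camera + climbing harness: 435 utility at 14 kg.
No combination under 14 kg hits 435.

14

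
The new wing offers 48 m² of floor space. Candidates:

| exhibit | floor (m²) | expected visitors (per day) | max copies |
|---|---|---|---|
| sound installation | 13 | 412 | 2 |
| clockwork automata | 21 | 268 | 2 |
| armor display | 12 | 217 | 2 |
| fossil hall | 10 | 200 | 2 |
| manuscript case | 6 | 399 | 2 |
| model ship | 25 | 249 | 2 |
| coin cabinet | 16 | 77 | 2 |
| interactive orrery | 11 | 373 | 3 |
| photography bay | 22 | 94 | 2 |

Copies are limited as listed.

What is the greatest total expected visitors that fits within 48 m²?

1956

Filling by ratio: 2×manuscript case + 3×interactive orrery for 1917, with 3 m² left unused.
The 11 m² tied up in interactive orrery is better spent on sound installation — total rises to 1956 (47 m²).
Every other selection either busts 48 m² or exceeds an availability limit or fails to beat 1956.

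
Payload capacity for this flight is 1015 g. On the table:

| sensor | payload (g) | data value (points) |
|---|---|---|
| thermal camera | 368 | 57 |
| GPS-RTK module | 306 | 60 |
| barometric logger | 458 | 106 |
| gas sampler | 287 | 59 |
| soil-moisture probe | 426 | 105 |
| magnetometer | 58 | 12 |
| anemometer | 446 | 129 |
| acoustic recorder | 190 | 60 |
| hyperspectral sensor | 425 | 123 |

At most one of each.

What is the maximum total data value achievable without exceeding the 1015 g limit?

264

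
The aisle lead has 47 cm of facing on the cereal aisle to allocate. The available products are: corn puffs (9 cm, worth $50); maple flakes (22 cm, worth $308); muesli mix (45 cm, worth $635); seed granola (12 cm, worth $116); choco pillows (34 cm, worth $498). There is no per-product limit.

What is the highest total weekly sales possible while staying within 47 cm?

635

Taking the top-ratio products first gives seed granola + choco pillows for 614 (46 cm).
Dropping seed granola and choco pillows frees 46 cm; slotting in muesli mix (45 cm) lifts the total to 635 at 45 cm.
Every other selection either busts 47 cm or fails to beat 635.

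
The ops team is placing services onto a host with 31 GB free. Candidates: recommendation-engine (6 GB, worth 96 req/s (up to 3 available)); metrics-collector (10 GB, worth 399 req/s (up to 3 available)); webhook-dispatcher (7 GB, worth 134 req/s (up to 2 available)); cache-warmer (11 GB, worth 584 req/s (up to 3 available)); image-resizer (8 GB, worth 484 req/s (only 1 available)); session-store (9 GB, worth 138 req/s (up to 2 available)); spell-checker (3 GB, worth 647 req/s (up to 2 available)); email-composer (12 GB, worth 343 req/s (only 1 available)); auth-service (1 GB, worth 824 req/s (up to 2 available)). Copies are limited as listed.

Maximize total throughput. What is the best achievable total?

4110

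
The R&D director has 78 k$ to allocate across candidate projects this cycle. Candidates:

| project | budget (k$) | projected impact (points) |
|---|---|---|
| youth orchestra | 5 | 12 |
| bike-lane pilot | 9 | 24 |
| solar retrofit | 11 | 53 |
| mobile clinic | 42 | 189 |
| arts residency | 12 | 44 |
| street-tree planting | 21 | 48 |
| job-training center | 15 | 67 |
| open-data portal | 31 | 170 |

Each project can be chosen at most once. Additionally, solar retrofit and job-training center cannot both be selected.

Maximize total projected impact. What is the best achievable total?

Ranking by ratio (projected impact/k$): open-data portal 5.48, solar retrofit 4.82, mobile clinic 4.50, job-training center 4.47.
Taking youth orchestra + mobile clinic + open-data portal: 78 k$ used, 371 in projected impact.
Runner-up mobile clinic + open-data portal tops out at 359.

371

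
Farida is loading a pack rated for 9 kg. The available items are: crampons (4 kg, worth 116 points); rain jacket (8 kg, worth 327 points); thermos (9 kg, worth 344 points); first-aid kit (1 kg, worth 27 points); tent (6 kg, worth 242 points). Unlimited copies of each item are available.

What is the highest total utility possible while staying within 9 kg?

Taking rain jacket + first-aid kit: 9 kg used, 354 in utility.
That's the maximum — no swap from here does better than 354.

354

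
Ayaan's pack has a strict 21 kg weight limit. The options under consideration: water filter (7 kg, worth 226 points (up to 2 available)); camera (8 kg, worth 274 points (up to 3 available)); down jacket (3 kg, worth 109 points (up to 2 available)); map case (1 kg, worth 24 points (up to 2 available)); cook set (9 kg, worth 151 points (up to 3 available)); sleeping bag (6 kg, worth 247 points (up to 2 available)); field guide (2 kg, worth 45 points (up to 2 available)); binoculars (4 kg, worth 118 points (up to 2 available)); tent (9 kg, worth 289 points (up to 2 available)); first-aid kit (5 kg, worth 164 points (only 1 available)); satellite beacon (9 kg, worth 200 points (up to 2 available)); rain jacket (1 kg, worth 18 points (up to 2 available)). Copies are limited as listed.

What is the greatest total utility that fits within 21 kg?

A density-first pass picks 2×down jacket + 2×map case + 2×sleeping bag + rain jacket — 778 at 21 kg.
Dropping 2×down jacket and map case and rain jacket frees 8 kg; slotting in camera (8 kg) lifts the total to 792 at 21 kg.
Nothing else within 21 kg beats 792.

792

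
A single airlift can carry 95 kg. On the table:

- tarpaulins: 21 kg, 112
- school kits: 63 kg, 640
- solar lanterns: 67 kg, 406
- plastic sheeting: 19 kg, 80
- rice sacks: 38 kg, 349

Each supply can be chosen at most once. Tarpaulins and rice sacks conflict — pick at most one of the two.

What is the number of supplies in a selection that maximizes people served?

2

Best achievable people served is 752.
For example tarpaulins + school kits achieves it, using 84 kg.
Any selection reaching 752 contains exactly 2 supplies.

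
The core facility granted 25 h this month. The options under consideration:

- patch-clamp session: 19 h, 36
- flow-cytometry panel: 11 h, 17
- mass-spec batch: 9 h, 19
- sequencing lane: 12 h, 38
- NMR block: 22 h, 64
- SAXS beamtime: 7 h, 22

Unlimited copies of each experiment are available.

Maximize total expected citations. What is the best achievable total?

76

2×sequencing lane uses 24 of the 25 h and totals 76.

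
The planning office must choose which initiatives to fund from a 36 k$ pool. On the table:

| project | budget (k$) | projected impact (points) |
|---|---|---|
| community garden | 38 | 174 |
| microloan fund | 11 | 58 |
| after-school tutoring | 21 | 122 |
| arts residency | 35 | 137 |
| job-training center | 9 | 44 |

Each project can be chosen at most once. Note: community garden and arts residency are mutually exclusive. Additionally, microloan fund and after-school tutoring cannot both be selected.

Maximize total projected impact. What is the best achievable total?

166

By projected impact per k$: after-school tutoring 5.81, microloan fund 5.27, job-training center 4.89, community garden 4.58 lead.
Taking after-school tutoring + job-training center: 30 k$ used, 166 in projected impact.
The closest alternative, arts residency, reaches only 137.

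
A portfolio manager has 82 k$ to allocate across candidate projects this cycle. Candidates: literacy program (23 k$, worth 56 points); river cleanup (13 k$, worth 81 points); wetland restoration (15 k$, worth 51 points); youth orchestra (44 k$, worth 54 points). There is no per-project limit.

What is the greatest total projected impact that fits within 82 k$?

486

Taking 6×river cleanup: 78 k$ used, 486 in projected impact.
Every other selection either busts 82 k$ or fails to beat 486.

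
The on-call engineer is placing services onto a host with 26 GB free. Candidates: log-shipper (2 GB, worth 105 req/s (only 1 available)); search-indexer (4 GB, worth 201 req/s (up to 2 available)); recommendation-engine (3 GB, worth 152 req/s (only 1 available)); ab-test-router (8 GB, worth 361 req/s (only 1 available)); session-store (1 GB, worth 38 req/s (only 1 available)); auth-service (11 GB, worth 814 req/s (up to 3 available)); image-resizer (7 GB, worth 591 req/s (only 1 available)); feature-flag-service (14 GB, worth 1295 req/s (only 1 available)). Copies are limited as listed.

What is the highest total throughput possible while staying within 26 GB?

2147

Taking the top-ratio services first gives log-shipper + recommendation-engine + image-resizer + feature-flag-service for 2143 (26 GB).
A better packing is session-store + auth-service + feature-flag-service: 26 GB, total 2147.
Every other selection either busts 26 GB or exceeds an availability limit or fails to beat 2147.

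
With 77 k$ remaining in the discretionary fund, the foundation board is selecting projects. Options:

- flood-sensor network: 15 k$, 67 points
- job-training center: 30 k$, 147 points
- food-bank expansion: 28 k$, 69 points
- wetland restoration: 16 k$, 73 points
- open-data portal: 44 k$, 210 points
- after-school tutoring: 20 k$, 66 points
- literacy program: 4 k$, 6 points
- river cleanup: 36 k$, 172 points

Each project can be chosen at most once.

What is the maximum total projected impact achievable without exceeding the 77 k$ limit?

Ranking by ratio (projected impact/k$): job-training center 4.90, river cleanup 4.78, open-data portal 4.77, wetland restoration 4.56.
A density-first pass picks job-training center + literacy program + river cleanup — 325 at 70 k$.
Replace literacy program and river cleanup with open-data portal: the trade gains 32 net, giving 357 at 74 k$.
The closest alternative, flood-sensor network + wetland restoration + open-data portal, reaches only 350.

357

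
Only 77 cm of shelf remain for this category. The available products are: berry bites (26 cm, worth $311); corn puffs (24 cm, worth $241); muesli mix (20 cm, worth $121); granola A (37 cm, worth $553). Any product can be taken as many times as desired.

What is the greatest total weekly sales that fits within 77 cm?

By weekly sales per cm: granola A 14.95, berry bites 11.96, corn puffs 10.04 lead.
Taking 2×granola A: 74 cm used, 1106 in weekly sales.
Nothing else within 77 cm beats 1106.

1106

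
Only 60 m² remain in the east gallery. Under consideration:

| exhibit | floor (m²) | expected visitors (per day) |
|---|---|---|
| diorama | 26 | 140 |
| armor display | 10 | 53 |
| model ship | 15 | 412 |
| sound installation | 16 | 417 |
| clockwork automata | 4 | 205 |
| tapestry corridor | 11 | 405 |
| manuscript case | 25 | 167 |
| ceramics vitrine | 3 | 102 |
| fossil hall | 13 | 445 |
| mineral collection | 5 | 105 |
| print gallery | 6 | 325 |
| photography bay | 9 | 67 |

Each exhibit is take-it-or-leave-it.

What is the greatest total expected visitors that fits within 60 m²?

The ratio heuristic lands on model ship + clockwork automata + tapestry corridor + ceramics vitrine + fossil hall + mineral collection + print gallery (1999) but leaves 3 m² idle.
Replace model ship with sound installation: the trade gains 5 net, giving 2004 at 58 m².
Nothing else within 60 m² beats 2004.

2004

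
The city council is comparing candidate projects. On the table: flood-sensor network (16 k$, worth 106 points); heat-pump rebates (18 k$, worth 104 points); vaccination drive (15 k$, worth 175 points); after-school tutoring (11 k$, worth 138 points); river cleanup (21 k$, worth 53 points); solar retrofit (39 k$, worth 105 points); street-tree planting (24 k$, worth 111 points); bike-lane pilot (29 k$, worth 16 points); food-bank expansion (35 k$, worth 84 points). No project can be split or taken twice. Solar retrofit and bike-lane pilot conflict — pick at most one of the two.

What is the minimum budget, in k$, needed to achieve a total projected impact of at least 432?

Minimise k$ subject to total projected impact ≥ 432.
flood-sensor network + heat-pump rebates + vaccination drive + after-school tutoring: 523 projected impact at 60 k$.
Any bundle with less than 60 k$ falls short of 432.

60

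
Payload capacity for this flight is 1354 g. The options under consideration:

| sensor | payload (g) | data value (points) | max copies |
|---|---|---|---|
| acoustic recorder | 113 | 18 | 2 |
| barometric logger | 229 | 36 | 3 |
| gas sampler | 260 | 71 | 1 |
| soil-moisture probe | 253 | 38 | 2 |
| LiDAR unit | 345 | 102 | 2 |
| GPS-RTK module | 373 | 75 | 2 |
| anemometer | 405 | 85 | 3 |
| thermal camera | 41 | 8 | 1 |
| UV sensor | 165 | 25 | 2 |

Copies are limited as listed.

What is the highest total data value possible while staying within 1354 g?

The ratio ordering already packs tightly: gas sampler + 2×LiDAR unit + GPS-RTK module, 1323 g, 350.
The spare 31 g is too small for any remaining sensor, and no exchange beats 350.

350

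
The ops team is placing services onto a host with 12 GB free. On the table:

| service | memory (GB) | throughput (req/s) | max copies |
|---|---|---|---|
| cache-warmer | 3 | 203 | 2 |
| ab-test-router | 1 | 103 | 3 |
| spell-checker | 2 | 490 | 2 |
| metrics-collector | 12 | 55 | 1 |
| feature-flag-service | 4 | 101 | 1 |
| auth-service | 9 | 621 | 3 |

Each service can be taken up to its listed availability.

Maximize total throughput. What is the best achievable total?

Taking the top-ratio services first gives cache-warmer + 3×ab-test-router + 2×spell-checker for 1492 (10 GB).
The 1 GB tied up in ab-test-router is better spent on cache-warmer — total rises to 1592 (12 GB).

1592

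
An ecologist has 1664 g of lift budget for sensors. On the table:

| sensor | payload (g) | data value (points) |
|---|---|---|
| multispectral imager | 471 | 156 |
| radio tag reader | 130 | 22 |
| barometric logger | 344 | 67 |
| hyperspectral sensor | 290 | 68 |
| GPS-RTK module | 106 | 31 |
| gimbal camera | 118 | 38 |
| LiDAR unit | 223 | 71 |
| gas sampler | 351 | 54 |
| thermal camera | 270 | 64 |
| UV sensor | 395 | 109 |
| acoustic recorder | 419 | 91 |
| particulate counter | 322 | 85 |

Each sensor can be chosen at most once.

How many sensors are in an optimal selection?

6

The maximum data value within 1664 g is 490.
multispectral imager + GPS-RTK module + gimbal camera + LiDAR unit + UV sensor + particulate counter hits 490 at 1635 g.
Any selection reaching 490 contains exactly 6 sensors.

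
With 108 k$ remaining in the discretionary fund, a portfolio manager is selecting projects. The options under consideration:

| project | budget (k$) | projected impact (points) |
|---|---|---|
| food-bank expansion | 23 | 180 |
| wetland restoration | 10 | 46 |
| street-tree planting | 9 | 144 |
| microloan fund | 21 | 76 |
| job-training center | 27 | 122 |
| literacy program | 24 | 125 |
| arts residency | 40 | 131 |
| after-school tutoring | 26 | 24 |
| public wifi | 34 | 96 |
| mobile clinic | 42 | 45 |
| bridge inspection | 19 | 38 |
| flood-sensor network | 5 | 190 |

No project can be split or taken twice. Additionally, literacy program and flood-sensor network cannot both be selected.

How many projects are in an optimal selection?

Optimal total is 778.
food-bank expansion + wetland restoration + street-tree planting + job-training center + public wifi + flood-sensor network hits 778 at 108 k$.
Every optimal selection uses 6 projects.

6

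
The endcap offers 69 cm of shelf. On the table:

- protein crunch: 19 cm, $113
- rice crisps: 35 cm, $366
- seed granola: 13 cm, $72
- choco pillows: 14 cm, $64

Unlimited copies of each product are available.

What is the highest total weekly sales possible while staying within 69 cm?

551

Protein crunch + rice crisps + seed granola uses 67 of the 69 cm and totals 551.
Every other selection either busts 69 cm or fails to beat 551.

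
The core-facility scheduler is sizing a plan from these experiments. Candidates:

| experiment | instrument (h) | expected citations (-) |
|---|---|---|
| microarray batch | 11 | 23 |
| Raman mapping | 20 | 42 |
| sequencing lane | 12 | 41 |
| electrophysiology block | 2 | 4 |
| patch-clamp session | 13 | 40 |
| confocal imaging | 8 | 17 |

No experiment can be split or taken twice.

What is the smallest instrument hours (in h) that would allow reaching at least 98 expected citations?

33

Look for the lowest-instrument combination reaching 98.
Taking sequencing lane + patch-clamp session + confocal imaging gives 98 (≥ 98) for 33 h.
Any bundle with less than 33 h falls short of 98.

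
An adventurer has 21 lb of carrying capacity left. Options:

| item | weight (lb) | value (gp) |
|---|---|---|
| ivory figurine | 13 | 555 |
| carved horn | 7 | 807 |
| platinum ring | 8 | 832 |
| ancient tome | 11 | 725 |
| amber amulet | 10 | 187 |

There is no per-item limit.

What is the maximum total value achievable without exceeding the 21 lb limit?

Taking 3×carved horn: 21 lb used, 2421 in value.
No other feasible combination exceeds 2421.

2421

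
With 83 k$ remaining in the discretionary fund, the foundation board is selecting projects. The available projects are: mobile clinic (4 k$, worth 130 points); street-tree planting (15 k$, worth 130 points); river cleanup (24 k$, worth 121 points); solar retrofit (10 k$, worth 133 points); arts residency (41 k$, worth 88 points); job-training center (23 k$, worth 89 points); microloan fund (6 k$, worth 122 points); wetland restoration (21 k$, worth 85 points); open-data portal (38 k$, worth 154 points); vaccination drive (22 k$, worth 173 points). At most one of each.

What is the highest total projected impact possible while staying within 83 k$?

The ratio ordering already packs tightly: mobile clinic + street-tree planting + river cleanup + solar retrofit + microloan fund + vaccination drive, 81 k$, 809.

809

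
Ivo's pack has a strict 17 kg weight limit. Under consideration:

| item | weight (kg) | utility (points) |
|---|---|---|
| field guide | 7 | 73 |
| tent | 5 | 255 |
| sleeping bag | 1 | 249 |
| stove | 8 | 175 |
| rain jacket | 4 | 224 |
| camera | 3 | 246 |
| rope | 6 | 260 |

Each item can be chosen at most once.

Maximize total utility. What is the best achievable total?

1010

Greedy by ratio would take tent + sleeping bag + rain jacket + camera: 13 kg used, total 974.
Dropping rain jacket frees 4 kg; slotting in rope (6 kg) lifts the total to 1010 at 15 kg.
Nothing else within 17 kg beats 1010.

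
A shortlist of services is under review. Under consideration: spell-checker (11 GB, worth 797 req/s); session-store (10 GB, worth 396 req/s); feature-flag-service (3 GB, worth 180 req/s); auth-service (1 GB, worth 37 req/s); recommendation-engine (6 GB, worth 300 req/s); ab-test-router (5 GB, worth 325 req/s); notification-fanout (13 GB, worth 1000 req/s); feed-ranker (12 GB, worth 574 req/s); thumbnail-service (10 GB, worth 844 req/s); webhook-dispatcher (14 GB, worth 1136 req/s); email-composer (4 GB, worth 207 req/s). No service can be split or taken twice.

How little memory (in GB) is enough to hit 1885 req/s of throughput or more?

Minimise GB subject to total throughput ≥ 1885.
thumbnail-service + webhook-dispatcher reaches 1980 using 24 GB.
Any bundle with less than 24 GB falls short of 1885.

24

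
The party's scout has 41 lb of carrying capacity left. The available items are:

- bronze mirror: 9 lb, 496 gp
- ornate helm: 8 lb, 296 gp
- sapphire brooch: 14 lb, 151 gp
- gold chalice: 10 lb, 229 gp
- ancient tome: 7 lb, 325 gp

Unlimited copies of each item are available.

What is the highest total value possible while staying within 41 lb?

2138

Filling by ratio: 4×bronze mirror for 1984, with 5 lb left unused.
The 9 lb tied up in bronze mirror is better spent on 2×ancient tome — total rises to 2138 (41 lb).
Every other selection either busts 41 lb or fails to beat 2138.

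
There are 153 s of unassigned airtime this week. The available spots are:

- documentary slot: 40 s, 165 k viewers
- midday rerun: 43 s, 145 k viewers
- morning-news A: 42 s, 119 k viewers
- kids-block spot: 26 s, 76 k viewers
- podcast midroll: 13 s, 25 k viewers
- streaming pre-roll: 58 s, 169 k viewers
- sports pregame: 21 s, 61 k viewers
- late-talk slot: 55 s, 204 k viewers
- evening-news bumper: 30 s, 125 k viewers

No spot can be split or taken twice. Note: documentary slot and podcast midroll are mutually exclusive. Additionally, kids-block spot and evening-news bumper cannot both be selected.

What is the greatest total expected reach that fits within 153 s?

555

Documentary slot + sports pregame + late-talk slot + evening-news bumper uses 146 of the 153 s and totals 555.
Runner-up documentary slot + streaming pre-roll + late-talk slot tops out at 538.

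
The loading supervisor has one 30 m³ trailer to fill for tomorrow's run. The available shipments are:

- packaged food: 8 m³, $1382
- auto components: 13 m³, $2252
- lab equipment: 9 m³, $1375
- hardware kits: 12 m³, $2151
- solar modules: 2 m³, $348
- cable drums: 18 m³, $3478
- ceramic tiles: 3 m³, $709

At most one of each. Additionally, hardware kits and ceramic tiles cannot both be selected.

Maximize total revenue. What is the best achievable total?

Taking the top-ratio shipments first gives solar modules + cable drums + ceramic tiles for 4535 (23 m³).
The 5 m³ tied up in solar modules and ceramic tiles is better spent on hardware kits — total rises to 5629 (30 m³).
Runner-up packaged food + cable drums + ceramic tiles tops out at 5569.

5629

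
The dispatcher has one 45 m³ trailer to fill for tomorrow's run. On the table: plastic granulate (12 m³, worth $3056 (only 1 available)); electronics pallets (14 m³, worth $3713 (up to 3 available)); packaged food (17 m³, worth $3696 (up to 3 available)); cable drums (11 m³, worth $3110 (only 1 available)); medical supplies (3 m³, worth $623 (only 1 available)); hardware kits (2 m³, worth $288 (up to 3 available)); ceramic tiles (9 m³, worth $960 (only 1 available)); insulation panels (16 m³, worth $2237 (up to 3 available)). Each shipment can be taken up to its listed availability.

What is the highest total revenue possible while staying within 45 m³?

11762

A density-first pass picks 2×electronics pallets + cable drums + medical supplies + hardware kits — 11447 at 44 m³.
Dropping cable drums and hardware kits frees 13 m³; slotting in electronics pallets (14 m³) lifts the total to 11762 at 45 m³.
No other feasible combination exceeds 11762.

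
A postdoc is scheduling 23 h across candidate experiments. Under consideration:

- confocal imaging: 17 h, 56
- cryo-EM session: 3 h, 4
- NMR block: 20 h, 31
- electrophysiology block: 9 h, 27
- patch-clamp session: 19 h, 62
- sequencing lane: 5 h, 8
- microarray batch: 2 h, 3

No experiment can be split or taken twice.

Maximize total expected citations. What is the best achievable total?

Greedy by ratio would take confocal imaging + sequencing lane: 22 h used, total 64.
Dropping confocal imaging and sequencing lane frees 22 h; slotting in cryo-EM session + patch-clamp session (22 h) lifts the total to 66 at 22 h.

66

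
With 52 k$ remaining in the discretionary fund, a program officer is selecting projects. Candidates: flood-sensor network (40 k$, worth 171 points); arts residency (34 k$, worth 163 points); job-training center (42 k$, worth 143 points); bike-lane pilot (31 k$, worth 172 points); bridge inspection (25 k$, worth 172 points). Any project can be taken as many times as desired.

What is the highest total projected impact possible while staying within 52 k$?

344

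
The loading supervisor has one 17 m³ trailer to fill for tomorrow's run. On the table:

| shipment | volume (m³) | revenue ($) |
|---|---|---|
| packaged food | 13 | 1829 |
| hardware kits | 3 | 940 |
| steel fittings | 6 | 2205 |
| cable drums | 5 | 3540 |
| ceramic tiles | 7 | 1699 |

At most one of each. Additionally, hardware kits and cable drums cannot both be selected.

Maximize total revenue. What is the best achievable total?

Best packing: steel fittings + cable drums — 11 m³, 5745 total.
Nothing else feasible within 17 m³ beats 5745.

5745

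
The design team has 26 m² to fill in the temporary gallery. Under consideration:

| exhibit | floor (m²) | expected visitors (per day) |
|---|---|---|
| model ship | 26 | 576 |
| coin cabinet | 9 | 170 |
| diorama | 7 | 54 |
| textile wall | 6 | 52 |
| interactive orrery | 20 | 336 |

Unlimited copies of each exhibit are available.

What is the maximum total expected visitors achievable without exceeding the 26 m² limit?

576

Best packing: model ship — 26 m², 576 total.
That's the maximum — no swap from here does better than 576.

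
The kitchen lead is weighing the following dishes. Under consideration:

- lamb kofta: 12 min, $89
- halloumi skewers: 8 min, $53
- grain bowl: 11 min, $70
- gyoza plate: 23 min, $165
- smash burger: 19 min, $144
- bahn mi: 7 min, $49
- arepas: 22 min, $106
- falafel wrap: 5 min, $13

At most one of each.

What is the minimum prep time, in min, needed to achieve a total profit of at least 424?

60

Need the lightest bundle worth ≥ 424.
grain bowl + gyoza plate + smash burger + bahn mi: 428 profit at 60 min.
No combination under 60 min hits 424.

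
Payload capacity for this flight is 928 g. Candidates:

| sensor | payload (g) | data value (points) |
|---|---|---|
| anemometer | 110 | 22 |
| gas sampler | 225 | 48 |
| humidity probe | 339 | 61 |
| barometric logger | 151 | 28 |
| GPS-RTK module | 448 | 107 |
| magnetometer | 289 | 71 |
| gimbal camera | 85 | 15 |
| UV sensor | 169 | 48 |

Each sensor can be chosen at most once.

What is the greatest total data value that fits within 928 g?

Density check — UV sensor 0.28, magnetometer 0.25, GPS-RTK module 0.24, gas sampler 0.21 are the best per g.
The ratio ordering already packs tightly: GPS-RTK module + magnetometer + UV sensor, 906 g, 226.
That's the maximum — no swap from here does better than 226.

226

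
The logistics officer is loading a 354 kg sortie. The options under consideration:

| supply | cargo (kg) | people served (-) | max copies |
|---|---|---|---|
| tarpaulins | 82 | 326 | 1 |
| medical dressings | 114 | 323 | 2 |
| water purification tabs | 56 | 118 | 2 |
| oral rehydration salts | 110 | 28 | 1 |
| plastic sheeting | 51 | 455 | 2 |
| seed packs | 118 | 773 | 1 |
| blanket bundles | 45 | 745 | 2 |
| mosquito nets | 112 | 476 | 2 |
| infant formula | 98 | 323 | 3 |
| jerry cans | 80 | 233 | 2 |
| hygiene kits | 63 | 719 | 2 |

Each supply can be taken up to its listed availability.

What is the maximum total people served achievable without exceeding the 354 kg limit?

3838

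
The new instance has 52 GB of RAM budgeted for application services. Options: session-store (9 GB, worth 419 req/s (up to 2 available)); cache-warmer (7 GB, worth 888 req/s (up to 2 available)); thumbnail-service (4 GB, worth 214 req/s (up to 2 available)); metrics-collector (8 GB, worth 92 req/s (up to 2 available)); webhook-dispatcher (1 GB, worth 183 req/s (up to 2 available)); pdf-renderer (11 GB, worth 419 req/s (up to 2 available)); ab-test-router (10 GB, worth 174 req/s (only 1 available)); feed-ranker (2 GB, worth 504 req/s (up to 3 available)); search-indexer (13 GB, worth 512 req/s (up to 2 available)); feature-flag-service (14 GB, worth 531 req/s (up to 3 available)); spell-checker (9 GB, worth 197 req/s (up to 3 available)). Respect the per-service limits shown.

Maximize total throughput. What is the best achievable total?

A density-first pass picks 2×session-store + 2×cache-warmer + 2×thumbnail-service + 2×webhook-dispatcher + 3×feed-ranker — 4920 at 48 GB.
The 9 GB tied up in session-store is better spent on search-indexer — total rises to 5013 (52 GB).

5013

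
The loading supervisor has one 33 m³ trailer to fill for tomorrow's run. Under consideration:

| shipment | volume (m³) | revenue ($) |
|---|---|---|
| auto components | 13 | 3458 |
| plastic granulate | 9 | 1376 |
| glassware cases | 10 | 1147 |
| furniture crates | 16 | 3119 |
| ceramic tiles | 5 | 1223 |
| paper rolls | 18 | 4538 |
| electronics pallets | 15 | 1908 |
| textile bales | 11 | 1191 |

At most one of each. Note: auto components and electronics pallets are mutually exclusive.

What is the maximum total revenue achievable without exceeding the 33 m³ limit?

By revenue per m³: auto components 266.00, paper rolls 252.11, ceramic tiles 244.60, furniture crates 194.94 lead.
Best packing: auto components + paper rolls — 31 m³, 7996 total.

7996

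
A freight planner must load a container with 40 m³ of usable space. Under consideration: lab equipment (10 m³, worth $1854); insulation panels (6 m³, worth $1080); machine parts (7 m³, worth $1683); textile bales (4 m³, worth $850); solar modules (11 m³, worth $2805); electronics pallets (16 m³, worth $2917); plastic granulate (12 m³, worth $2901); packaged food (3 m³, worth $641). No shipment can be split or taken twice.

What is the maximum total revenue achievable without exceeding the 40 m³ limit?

Filling by ratio: machine parts + textile bales + solar modules + plastic granulate + packaged food for 8880, with 3 m³ left unused.
Replace packaged food with insulation panels: the trade gains 439 net, giving 9319 at 40 m³.
An exhaustive check of the 256 subsets confirms 9319.

9319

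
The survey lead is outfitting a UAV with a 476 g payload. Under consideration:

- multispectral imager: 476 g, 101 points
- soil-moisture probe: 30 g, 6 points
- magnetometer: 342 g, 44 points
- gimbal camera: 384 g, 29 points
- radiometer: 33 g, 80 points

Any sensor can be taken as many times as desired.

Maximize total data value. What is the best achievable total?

Ranking by ratio (data value/g): radiometer 2.42, multispectral imager 0.21, soil-moisture probe 0.20, magnetometer 0.13.
The ratio ordering already packs tightly: 14×radiometer, 462 g, 1120.
No other feasible combination exceeds 1120.

1120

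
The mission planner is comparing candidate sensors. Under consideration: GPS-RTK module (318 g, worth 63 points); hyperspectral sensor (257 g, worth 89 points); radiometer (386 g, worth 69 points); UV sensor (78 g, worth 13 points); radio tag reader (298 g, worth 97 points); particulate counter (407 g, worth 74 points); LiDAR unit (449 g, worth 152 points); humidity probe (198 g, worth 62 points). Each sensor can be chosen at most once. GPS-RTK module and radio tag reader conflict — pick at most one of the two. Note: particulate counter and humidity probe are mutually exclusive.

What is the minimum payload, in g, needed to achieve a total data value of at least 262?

825

Minimise g subject to total data value ≥ 262.
Taking UV sensor + radio tag reader + LiDAR unit gives 262 (≥ 262) for 825 g.
Below 825 g the best achievable stays under 262.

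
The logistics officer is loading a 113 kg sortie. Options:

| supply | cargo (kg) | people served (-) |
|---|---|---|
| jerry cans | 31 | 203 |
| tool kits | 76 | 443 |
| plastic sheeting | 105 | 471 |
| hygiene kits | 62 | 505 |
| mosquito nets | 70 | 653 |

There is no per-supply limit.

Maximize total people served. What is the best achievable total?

856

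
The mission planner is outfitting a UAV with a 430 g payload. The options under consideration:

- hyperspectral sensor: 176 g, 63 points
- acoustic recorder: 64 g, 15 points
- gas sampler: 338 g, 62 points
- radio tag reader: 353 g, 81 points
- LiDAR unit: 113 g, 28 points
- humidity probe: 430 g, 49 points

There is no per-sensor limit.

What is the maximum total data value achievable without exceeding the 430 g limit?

141

Density check — hyperspectral sensor 0.36, LiDAR unit 0.25, acoustic recorder 0.23, radio tag reader 0.23 are the best per g.
Taking 2×hyperspectral sensor + acoustic recorder: 416 g used, 141 in data value.
Every other selection either busts 430 g or fails to beat 141.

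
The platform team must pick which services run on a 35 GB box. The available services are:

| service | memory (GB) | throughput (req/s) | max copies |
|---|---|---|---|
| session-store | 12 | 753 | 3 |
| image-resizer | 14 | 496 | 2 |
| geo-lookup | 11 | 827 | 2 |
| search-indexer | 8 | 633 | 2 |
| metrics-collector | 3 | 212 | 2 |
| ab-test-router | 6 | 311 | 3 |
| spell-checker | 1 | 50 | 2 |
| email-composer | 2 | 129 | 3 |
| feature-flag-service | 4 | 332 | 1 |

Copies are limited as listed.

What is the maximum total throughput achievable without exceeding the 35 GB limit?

2687

By throughput per GB: feature-flag-service 83.00, search-indexer 79.12, geo-lookup 75.18, metrics-collector 70.67 lead.
Geo-lookup + 2×search-indexer + metrics-collector + spell-checker + feature-flag-service uses 35 of the 35 GB and totals 2687.
Nothing else within 35 GB beats 2687.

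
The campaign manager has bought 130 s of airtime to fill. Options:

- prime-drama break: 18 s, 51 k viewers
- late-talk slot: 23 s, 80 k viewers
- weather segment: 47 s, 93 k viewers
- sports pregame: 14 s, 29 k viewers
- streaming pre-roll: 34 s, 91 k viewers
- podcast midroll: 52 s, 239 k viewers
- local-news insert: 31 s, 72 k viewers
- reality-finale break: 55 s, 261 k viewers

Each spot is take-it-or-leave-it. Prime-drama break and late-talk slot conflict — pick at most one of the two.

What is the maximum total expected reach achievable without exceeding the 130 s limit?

Ranking by ratio (expected reach/s): reality-finale break 4.75, podcast midroll 4.60, late-talk slot 3.48, prime-drama break 2.83.
Taking late-talk slot + podcast midroll + reality-finale break: 130 s used, 580 in expected reach.

580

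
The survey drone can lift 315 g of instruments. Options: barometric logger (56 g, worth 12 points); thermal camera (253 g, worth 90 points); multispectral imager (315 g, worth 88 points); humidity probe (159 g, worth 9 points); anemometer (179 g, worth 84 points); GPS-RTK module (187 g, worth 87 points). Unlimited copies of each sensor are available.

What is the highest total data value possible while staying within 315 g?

111

Density check — anemometer 0.47, GPS-RTK module 0.47, thermal camera 0.36, multispectral imager 0.28 are the best per g.
Greedy by ratio would take 2×barometric logger + anemometer: 291 g used, total 108.
The 179 g tied up in anemometer is better spent on GPS-RTK module — total rises to 111 (299 g).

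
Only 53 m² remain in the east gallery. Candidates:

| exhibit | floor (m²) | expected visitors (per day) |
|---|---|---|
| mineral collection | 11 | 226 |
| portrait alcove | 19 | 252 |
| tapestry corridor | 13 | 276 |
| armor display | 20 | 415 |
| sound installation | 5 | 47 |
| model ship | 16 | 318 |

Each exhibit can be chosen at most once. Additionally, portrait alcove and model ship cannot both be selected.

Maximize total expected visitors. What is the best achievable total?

Ranking by ratio (expected visitors/m²): tapestry corridor 21.23, armor display 20.75, mineral collection 20.55, model ship 19.88.
Greedy by ratio would take mineral collection + tapestry corridor + armor display + sound installation: 49 m² used, total 964.
Replace mineral collection and sound installation with model ship: the trade gains 45 net, giving 1009 at 49 m².

1009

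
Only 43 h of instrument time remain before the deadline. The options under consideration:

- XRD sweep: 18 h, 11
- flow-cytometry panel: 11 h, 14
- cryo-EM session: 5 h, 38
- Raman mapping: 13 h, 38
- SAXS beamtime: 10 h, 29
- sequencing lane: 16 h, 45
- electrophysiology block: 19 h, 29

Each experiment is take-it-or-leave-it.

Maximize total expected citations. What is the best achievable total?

By expected citations per h: cryo-EM session 7.60, Raman mapping 2.92, SAXS beamtime 2.90 lead.
Filling by ratio: flow-cytometry panel + cryo-EM session + Raman mapping + SAXS beamtime for 119, with 4 h left unused.
Dropping Raman mapping frees 13 h; slotting in sequencing lane (16 h) lifts the total to 126 at 42 h.

126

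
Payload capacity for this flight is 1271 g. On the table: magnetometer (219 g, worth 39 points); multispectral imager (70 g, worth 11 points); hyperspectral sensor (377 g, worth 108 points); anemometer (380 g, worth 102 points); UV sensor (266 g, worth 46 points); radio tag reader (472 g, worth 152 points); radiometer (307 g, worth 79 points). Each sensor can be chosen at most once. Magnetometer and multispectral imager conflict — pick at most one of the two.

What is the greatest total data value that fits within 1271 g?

362

The ratio ordering already packs tightly: hyperspectral sensor + anemometer + radio tag reader, 1229 g, 362.
The closest alternative, multispectral imager + hyperspectral sensor + radio tag reader + radiometer, reaches only 350.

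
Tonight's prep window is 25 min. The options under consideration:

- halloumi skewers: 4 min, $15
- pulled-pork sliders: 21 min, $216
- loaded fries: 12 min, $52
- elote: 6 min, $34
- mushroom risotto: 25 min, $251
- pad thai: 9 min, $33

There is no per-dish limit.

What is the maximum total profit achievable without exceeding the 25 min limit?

251

By profit per min: pulled-pork sliders 10.29, mushroom risotto 10.04, elote 5.67 lead.
Greedy by ratio would take halloumi skewers + pulled-pork sliders: 25 min used, total 231.
The 25 min tied up in halloumi skewers and pulled-pork sliders is better spent on mushroom risotto — total rises to 251 (25 min).
No other feasible combination exceeds 251.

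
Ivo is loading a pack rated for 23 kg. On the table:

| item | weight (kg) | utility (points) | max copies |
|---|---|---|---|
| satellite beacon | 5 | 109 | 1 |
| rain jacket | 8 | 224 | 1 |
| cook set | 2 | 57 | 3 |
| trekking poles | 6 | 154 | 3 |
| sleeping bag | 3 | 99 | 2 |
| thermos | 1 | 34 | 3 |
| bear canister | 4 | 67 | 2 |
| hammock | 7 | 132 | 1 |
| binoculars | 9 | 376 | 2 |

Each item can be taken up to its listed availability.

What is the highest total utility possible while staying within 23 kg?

919

Ranking by ratio (utility/kg): binoculars 41.78, thermos 34.00, sleeping bag 33.00, cook set 28.50.
Taking the top-ratio items first gives cook set + 3×thermos + 2×binoculars for 911 (23 kg).
The 3 kg tied up in cook set and thermos is better spent on sleeping bag — total rises to 919 (23 kg).
Every other selection either busts 23 kg or exceeds an availability limit or fails to beat 919.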